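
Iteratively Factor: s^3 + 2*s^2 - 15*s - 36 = (s - 4)*(s^2 + 6*s + 9) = (s - 4)*(s + 3)*(s + 3)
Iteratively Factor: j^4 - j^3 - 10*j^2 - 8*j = (j - 4)*(j^3 + 3*j^2 + 2*j) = j*(j - 4)*(j^2 + 3*j + 2) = j*(j - 4)*(j + 2)*(j + 1)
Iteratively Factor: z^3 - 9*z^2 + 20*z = (z - 4)*(z^2 - 5*z) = z*(z - 4)*(z - 5)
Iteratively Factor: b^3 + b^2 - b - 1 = (b - 1)*(b^2 + 2*b + 1) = (b - 1)*(b + 1)*(b + 1)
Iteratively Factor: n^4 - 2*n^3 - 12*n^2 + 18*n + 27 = (n - 3)*(n^3 + n^2 - 9*n - 9) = (n - 3)*(n + 3)*(n^2 - 2*n - 3) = (n - 3)^2*(n + 3)*(n + 1)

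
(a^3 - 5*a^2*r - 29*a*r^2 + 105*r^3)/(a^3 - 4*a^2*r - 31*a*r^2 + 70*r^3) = (-a + 3*r)/(-a + 2*r)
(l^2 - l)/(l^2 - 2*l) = (l - 1)/(l - 2)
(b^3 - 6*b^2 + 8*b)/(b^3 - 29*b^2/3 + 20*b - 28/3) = 3*b*(b - 4)/(3*b^2 - 23*b + 14)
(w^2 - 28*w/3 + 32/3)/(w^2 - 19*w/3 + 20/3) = (w - 8)/(w - 5)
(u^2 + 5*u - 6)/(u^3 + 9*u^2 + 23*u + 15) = (u^2 + 5*u - 6)/(u^3 + 9*u^2 + 23*u + 15)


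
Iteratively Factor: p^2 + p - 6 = (p + 3)*(p - 2)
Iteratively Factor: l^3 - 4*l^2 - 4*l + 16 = (l - 2)*(l^2 - 2*l - 8) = (l - 2)*(l + 2)*(l - 4)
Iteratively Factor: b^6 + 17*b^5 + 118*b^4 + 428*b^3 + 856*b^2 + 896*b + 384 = (b + 2)*(b^5 + 15*b^4 + 88*b^3 + 252*b^2 + 352*b + 192) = (b + 2)*(b + 3)*(b^4 + 12*b^3 + 52*b^2 + 96*b + 64) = (b + 2)^2*(b + 3)*(b^3 + 10*b^2 + 32*b + 32) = (b + 2)^2*(b + 3)*(b + 4)*(b^2 + 6*b + 8) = (b + 2)^2*(b + 3)*(b + 4)^2*(b + 2)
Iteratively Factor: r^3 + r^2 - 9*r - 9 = (r - 3)*(r^2 + 4*r + 3) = (r - 3)*(r + 1)*(r + 3)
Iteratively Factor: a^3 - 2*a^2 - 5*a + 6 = (a + 2)*(a^2 - 4*a + 3) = (a - 1)*(a + 2)*(a - 3)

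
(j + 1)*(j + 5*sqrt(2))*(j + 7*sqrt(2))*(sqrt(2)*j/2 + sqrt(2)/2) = sqrt(2)*j^4/2 + sqrt(2)*j^3 + 12*j^3 + 24*j^2 + 71*sqrt(2)*j^2/2 + 12*j + 70*sqrt(2)*j + 35*sqrt(2)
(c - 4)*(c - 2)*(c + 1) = c^3 - 5*c^2 + 2*c + 8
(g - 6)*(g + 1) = g^2 - 5*g - 6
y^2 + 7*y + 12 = (y + 3)*(y + 4)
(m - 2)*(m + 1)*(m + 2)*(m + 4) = m^4 + 5*m^3 - 20*m - 16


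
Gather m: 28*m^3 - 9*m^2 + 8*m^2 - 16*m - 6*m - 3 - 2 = 28*m^3 - m^2 - 22*m - 5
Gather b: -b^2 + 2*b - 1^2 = -b^2 + 2*b - 1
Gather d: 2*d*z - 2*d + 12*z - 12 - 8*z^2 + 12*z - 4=d*(2*z - 2) - 8*z^2 + 24*z - 16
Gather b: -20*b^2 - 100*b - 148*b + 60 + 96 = -20*b^2 - 248*b + 156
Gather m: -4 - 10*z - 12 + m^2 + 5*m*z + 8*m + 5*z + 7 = m^2 + m*(5*z + 8) - 5*z - 9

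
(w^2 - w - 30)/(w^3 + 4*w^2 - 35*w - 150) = 1/(w + 5)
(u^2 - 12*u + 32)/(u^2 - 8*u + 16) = (u - 8)/(u - 4)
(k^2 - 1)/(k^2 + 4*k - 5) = (k + 1)/(k + 5)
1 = 1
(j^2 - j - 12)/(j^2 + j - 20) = (j + 3)/(j + 5)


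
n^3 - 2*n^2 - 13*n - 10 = (n - 5)*(n + 1)*(n + 2)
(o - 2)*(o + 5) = o^2 + 3*o - 10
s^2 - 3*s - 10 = (s - 5)*(s + 2)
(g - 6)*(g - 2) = g^2 - 8*g + 12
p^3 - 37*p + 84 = (p - 4)*(p - 3)*(p + 7)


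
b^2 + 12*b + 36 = (b + 6)^2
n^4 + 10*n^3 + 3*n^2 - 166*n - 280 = (n - 4)*(n + 2)*(n + 5)*(n + 7)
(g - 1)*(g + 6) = g^2 + 5*g - 6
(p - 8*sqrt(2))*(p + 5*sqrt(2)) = p^2 - 3*sqrt(2)*p - 80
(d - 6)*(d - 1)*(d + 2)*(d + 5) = d^4 - 33*d^2 - 28*d + 60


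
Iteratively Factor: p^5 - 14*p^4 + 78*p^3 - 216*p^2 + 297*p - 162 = (p - 2)*(p^4 - 12*p^3 + 54*p^2 - 108*p + 81) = (p - 3)*(p - 2)*(p^3 - 9*p^2 + 27*p - 27) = (p - 3)^2*(p - 2)*(p^2 - 6*p + 9) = (p - 3)^3*(p - 2)*(p - 3)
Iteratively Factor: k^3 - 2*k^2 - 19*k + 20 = (k + 4)*(k^2 - 6*k + 5) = (k - 1)*(k + 4)*(k - 5)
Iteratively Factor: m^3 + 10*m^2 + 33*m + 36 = (m + 3)*(m^2 + 7*m + 12) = (m + 3)^2*(m + 4)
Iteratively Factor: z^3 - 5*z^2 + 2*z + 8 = (z + 1)*(z^2 - 6*z + 8) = (z - 4)*(z + 1)*(z - 2)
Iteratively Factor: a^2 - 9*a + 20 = (a - 4)*(a - 5)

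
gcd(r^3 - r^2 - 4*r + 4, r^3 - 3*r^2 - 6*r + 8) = r^2 + r - 2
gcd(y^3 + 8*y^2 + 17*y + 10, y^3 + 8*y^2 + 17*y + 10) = y^3 + 8*y^2 + 17*y + 10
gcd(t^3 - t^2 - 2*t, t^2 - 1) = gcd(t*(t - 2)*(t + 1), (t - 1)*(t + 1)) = t + 1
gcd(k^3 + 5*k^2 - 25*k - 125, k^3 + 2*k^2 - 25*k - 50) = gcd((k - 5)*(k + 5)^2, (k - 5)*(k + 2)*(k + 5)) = k^2 - 25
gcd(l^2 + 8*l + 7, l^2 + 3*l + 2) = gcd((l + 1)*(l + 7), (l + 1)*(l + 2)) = l + 1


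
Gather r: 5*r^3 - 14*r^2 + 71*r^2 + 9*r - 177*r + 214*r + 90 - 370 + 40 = 5*r^3 + 57*r^2 + 46*r - 240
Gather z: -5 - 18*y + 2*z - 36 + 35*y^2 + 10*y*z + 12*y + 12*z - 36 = 35*y^2 - 6*y + z*(10*y + 14) - 77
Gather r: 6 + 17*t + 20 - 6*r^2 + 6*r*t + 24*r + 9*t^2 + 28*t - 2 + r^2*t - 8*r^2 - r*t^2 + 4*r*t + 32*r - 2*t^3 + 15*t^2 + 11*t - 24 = r^2*(t - 14) + r*(-t^2 + 10*t + 56) - 2*t^3 + 24*t^2 + 56*t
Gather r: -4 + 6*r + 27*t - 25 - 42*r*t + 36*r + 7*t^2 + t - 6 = r*(42 - 42*t) + 7*t^2 + 28*t - 35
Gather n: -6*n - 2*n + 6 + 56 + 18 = 80 - 8*n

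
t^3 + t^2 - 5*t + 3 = (t - 1)^2*(t + 3)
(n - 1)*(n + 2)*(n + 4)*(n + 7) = n^4 + 12*n^3 + 37*n^2 + 6*n - 56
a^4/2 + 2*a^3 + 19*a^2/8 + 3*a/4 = a*(a/2 + 1)*(a + 1/2)*(a + 3/2)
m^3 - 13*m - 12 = (m - 4)*(m + 1)*(m + 3)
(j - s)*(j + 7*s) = j^2 + 6*j*s - 7*s^2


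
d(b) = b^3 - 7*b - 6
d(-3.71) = -31.09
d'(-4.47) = 52.94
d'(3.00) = 20.00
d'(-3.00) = 20.00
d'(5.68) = 89.79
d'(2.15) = 6.87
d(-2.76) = -7.70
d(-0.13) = -5.09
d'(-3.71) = 34.29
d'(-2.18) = 7.26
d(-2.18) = -1.10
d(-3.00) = -12.00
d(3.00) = 0.00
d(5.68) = 137.49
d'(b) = 3*b^2 - 7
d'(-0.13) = -6.95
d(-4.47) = -64.02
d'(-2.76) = 15.85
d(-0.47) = -2.81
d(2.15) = -11.11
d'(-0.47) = -6.34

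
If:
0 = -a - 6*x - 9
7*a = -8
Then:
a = -8/7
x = -55/42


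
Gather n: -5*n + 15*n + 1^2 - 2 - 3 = 10*n - 4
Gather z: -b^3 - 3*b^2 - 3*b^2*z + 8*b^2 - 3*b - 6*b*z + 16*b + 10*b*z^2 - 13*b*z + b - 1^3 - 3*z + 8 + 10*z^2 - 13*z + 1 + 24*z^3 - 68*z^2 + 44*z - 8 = -b^3 + 5*b^2 + 14*b + 24*z^3 + z^2*(10*b - 58) + z*(-3*b^2 - 19*b + 28)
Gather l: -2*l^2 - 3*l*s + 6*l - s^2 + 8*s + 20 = -2*l^2 + l*(6 - 3*s) - s^2 + 8*s + 20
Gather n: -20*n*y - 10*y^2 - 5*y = -20*n*y - 10*y^2 - 5*y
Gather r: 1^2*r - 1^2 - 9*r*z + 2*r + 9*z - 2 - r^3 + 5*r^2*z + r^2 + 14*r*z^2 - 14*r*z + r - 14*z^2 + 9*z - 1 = -r^3 + r^2*(5*z + 1) + r*(14*z^2 - 23*z + 4) - 14*z^2 + 18*z - 4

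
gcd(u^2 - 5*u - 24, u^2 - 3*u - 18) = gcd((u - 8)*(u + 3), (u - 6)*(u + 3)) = u + 3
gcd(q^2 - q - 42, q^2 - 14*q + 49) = q - 7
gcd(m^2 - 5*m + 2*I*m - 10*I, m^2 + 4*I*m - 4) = m + 2*I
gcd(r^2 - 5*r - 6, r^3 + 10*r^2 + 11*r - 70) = 1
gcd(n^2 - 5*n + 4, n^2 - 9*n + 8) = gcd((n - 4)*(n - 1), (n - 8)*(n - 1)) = n - 1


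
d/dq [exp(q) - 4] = exp(q)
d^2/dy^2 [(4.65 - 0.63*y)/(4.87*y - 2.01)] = 208.233408/(4.87*y - 2.01)^3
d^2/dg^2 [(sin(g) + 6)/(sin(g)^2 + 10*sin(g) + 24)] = (4*sin(g) + cos(g)^2 + 1)/(sin(g) + 4)^3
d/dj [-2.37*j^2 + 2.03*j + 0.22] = 2.03 - 4.74*j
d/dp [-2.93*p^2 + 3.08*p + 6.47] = 3.08 - 5.86*p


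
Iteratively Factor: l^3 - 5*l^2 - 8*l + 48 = (l + 3)*(l^2 - 8*l + 16) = (l - 4)*(l + 3)*(l - 4)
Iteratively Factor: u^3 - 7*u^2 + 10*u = (u)*(u^2 - 7*u + 10) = u*(u - 2)*(u - 5)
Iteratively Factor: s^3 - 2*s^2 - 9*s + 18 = (s - 3)*(s^2 + s - 6) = (s - 3)*(s + 3)*(s - 2)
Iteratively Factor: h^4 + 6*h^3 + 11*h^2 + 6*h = (h + 1)*(h^3 + 5*h^2 + 6*h) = (h + 1)*(h + 3)*(h^2 + 2*h) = h*(h + 1)*(h + 3)*(h + 2)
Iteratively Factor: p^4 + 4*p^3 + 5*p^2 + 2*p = (p + 1)*(p^3 + 3*p^2 + 2*p) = (p + 1)^2*(p^2 + 2*p) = (p + 1)^2*(p + 2)*(p)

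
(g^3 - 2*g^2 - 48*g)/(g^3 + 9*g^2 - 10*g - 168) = g*(g - 8)/(g^2 + 3*g - 28)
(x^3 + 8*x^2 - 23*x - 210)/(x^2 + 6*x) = x + 2 - 35/x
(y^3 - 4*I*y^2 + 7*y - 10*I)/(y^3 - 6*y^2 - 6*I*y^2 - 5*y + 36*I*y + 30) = (y + 2*I)/(y - 6)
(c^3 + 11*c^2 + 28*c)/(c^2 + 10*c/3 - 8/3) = 3*c*(c + 7)/(3*c - 2)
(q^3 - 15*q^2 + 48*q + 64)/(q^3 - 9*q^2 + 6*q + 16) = (q - 8)/(q - 2)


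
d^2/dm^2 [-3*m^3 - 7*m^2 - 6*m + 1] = -18*m - 14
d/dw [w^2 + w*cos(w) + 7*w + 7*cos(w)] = -w*sin(w) + 2*w - 7*sin(w) + cos(w) + 7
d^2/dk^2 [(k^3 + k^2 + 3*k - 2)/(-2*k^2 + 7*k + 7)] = 2*(-89*k^3 - 165*k^2 - 357*k + 224)/(8*k^6 - 84*k^5 + 210*k^4 + 245*k^3 - 735*k^2 - 1029*k - 343)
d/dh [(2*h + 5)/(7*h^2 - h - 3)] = (14*h^2 - 2*h - (2*h + 5)*(14*h - 1) - 6)/(-7*h^2 + h + 3)^2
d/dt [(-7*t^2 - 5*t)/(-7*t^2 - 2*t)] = -21/(49*t^2 + 28*t + 4)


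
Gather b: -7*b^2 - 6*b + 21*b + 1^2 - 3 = -7*b^2 + 15*b - 2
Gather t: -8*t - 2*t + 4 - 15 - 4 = -10*t - 15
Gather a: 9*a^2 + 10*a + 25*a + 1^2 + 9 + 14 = 9*a^2 + 35*a + 24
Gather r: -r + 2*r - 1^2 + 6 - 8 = r - 3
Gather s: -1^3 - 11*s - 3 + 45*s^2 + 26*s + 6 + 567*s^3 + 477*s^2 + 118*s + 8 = 567*s^3 + 522*s^2 + 133*s + 10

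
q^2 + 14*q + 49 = (q + 7)^2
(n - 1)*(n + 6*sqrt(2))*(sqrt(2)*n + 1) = sqrt(2)*n^3 - sqrt(2)*n^2 + 13*n^2 - 13*n + 6*sqrt(2)*n - 6*sqrt(2)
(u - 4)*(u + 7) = u^2 + 3*u - 28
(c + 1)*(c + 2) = c^2 + 3*c + 2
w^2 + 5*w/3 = w*(w + 5/3)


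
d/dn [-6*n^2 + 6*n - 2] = 6 - 12*n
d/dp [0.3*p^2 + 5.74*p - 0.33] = 0.6*p + 5.74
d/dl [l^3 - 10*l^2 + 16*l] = 3*l^2 - 20*l + 16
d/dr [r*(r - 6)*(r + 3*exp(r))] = 3*r^2*exp(r) + 3*r^2 - 12*r*exp(r) - 12*r - 18*exp(r)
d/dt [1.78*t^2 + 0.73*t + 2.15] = 3.56*t + 0.73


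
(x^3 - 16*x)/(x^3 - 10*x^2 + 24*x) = (x + 4)/(x - 6)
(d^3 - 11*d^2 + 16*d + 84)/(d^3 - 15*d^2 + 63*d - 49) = (d^2 - 4*d - 12)/(d^2 - 8*d + 7)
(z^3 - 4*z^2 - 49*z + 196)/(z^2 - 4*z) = z - 49/z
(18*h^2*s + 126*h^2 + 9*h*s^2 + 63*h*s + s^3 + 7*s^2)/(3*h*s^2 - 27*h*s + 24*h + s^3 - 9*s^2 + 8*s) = (6*h*s + 42*h + s^2 + 7*s)/(s^2 - 9*s + 8)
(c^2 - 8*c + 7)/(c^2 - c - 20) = (-c^2 + 8*c - 7)/(-c^2 + c + 20)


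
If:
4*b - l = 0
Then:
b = l/4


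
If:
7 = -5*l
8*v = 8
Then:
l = -7/5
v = 1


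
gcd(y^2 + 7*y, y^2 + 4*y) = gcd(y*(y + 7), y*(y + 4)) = y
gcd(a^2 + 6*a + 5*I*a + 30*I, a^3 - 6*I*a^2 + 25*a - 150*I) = a + 5*I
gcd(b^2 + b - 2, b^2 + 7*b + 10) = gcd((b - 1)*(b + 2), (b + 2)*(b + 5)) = b + 2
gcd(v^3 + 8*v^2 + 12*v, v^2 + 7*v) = v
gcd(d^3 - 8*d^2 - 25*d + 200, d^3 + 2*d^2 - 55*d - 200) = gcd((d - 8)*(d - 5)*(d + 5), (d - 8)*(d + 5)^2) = d^2 - 3*d - 40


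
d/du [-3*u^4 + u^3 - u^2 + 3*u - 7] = -12*u^3 + 3*u^2 - 2*u + 3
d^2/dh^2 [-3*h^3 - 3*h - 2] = -18*h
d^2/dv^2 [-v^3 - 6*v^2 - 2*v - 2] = -6*v - 12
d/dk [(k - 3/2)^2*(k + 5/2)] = 3*k^2 - k - 21/4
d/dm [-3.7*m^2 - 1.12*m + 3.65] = -7.4*m - 1.12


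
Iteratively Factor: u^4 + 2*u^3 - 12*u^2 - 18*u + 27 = (u - 1)*(u^3 + 3*u^2 - 9*u - 27) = (u - 3)*(u - 1)*(u^2 + 6*u + 9) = (u - 3)*(u - 1)*(u + 3)*(u + 3)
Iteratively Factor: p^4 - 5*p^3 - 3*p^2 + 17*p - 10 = (p - 1)*(p^3 - 4*p^2 - 7*p + 10) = (p - 1)*(p + 2)*(p^2 - 6*p + 5) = (p - 5)*(p - 1)*(p + 2)*(p - 1)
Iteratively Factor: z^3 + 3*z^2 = (z)*(z^2 + 3*z) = z^2*(z + 3)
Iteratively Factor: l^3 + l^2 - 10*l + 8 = (l - 1)*(l^2 + 2*l - 8) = (l - 1)*(l + 4)*(l - 2)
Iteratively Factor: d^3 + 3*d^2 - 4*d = (d)*(d^2 + 3*d - 4) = d*(d - 1)*(d + 4)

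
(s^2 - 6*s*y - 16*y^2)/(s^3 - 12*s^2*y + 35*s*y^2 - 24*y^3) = (s + 2*y)/(s^2 - 4*s*y + 3*y^2)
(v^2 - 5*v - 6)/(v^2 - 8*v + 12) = (v + 1)/(v - 2)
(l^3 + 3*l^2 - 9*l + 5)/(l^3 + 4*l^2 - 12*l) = (l^3 + 3*l^2 - 9*l + 5)/(l*(l^2 + 4*l - 12))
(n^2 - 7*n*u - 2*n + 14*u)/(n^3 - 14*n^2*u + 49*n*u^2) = (2 - n)/(n*(-n + 7*u))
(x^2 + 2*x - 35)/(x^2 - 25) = (x + 7)/(x + 5)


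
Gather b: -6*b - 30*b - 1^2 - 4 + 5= -36*b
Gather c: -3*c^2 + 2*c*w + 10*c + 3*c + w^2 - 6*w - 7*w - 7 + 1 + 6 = -3*c^2 + c*(2*w + 13) + w^2 - 13*w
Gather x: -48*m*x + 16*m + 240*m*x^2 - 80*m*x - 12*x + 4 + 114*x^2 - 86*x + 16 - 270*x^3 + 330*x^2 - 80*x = 16*m - 270*x^3 + x^2*(240*m + 444) + x*(-128*m - 178) + 20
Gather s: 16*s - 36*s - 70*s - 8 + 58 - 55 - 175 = -90*s - 180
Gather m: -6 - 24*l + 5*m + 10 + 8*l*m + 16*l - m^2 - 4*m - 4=-8*l - m^2 + m*(8*l + 1)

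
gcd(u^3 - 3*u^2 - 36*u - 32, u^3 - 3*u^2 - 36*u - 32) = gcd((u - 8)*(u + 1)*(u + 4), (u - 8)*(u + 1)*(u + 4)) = u^3 - 3*u^2 - 36*u - 32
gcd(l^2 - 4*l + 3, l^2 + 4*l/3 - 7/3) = l - 1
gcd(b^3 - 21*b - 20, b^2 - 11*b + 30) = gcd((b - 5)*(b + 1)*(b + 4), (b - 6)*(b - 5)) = b - 5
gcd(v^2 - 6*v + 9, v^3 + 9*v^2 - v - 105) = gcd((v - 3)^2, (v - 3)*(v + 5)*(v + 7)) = v - 3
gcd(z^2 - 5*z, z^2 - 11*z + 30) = z - 5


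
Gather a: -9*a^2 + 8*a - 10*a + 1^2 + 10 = -9*a^2 - 2*a + 11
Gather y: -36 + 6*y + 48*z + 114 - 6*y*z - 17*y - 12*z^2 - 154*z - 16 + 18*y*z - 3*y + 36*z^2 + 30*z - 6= y*(12*z - 14) + 24*z^2 - 76*z + 56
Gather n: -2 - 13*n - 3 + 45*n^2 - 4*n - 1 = 45*n^2 - 17*n - 6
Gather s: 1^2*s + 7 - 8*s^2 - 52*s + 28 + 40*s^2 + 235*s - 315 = 32*s^2 + 184*s - 280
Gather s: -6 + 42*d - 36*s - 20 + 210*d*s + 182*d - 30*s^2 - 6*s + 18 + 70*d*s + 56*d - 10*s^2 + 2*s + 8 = 280*d - 40*s^2 + s*(280*d - 40)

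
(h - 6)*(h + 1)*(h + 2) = h^3 - 3*h^2 - 16*h - 12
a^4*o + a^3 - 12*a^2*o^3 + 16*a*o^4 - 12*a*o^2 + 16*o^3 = (a - 2*o)^2*(a + 4*o)*(a*o + 1)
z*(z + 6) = z^2 + 6*z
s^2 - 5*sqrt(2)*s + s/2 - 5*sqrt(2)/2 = (s + 1/2)*(s - 5*sqrt(2))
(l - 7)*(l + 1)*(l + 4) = l^3 - 2*l^2 - 31*l - 28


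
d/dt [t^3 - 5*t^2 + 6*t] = 3*t^2 - 10*t + 6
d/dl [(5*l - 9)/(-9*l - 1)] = -86/(9*l + 1)^2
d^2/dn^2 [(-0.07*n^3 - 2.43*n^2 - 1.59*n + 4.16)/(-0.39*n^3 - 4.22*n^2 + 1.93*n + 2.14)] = (-5.55111512312578e-17*n^7 + 0.508794000000002*n^6 + 1.767168*n^5 + 19.78353*n^4 + 19.241496*n^3 - 276.382356*n^2 + 270.534864*n - 97.004604)/(0.059319*n^9 + 1.925586*n^8 + 19.955169*n^7 + 55.116602*n^6 - 119.884575*n^5 - 57.508026*n^4 + 102.745739*n^3 + 34.063878*n^2 - 26.515884*n - 9.800344)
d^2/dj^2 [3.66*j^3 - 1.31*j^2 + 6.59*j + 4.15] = 21.96*j - 2.62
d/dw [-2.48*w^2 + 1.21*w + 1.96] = 1.21 - 4.96*w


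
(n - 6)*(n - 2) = n^2 - 8*n + 12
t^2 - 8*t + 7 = (t - 7)*(t - 1)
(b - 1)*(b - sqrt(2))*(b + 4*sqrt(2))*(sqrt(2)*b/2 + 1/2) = sqrt(2)*b^4/2 - sqrt(2)*b^3/2 + 7*b^3/2 - 5*sqrt(2)*b^2/2 - 7*b^2/2 - 4*b + 5*sqrt(2)*b/2 + 4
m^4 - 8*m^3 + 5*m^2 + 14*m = m*(m - 7)*(m - 2)*(m + 1)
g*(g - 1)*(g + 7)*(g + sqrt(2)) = g^4 + sqrt(2)*g^3 + 6*g^3 - 7*g^2 + 6*sqrt(2)*g^2 - 7*sqrt(2)*g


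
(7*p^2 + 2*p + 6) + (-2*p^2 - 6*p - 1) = 5*p^2 - 4*p + 5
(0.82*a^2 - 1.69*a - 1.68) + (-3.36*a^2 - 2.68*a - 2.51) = -2.54*a^2 - 4.37*a - 4.19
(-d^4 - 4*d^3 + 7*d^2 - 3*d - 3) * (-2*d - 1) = 2*d^5 + 9*d^4 - 10*d^3 - d^2 + 9*d + 3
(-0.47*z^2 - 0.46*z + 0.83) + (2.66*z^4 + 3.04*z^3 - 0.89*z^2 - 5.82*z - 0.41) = 2.66*z^4 + 3.04*z^3 - 1.36*z^2 - 6.28*z + 0.42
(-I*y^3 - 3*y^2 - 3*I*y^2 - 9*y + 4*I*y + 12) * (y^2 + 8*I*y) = -I*y^5 + 5*y^4 - 3*I*y^4 + 15*y^3 - 20*I*y^3 - 20*y^2 - 72*I*y^2 + 96*I*y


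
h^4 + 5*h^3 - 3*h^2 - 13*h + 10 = (h - 1)^2*(h + 2)*(h + 5)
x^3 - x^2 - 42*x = x*(x - 7)*(x + 6)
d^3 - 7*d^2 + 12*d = d*(d - 4)*(d - 3)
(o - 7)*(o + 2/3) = o^2 - 19*o/3 - 14/3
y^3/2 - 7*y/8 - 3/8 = (y/2 + 1/4)*(y - 3/2)*(y + 1)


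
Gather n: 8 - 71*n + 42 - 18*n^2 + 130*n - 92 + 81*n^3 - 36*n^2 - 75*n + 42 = 81*n^3 - 54*n^2 - 16*n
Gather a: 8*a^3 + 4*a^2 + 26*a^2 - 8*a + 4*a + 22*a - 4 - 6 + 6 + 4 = 8*a^3 + 30*a^2 + 18*a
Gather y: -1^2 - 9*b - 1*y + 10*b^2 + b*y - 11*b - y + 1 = 10*b^2 - 20*b + y*(b - 2)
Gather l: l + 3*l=4*l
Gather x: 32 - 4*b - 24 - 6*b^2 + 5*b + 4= -6*b^2 + b + 12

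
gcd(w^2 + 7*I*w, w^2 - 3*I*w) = w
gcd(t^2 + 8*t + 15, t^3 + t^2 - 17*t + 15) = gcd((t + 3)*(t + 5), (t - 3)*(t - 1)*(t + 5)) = t + 5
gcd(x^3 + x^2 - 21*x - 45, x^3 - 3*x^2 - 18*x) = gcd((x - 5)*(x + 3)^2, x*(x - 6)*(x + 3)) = x + 3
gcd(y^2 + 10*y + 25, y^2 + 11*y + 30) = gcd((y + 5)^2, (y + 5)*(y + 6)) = y + 5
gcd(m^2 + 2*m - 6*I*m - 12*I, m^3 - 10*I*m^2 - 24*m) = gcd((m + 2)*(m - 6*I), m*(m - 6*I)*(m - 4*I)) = m - 6*I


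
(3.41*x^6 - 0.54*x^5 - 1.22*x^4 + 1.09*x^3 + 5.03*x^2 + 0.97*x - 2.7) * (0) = 0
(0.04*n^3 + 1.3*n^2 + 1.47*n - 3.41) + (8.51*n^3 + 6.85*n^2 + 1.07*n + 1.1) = 8.55*n^3 + 8.15*n^2 + 2.54*n - 2.31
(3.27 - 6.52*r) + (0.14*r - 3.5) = -6.38*r - 0.23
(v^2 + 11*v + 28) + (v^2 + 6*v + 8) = 2*v^2 + 17*v + 36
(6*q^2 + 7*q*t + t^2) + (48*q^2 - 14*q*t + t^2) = 54*q^2 - 7*q*t + 2*t^2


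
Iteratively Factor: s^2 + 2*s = (s + 2)*(s)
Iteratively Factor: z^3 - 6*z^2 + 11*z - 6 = (z - 1)*(z^2 - 5*z + 6) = (z - 2)*(z - 1)*(z - 3)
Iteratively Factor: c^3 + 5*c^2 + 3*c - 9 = (c - 1)*(c^2 + 6*c + 9) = (c - 1)*(c + 3)*(c + 3)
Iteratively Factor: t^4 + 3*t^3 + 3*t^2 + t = (t)*(t^3 + 3*t^2 + 3*t + 1) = t*(t + 1)*(t^2 + 2*t + 1) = t*(t + 1)^2*(t + 1)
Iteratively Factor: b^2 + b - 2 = (b - 1)*(b + 2)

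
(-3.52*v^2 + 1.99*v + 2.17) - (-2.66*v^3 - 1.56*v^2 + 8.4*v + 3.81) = 2.66*v^3 - 1.96*v^2 - 6.41*v - 1.64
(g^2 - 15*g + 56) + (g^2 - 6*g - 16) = 2*g^2 - 21*g + 40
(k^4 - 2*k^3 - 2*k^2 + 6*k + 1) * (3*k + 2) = 3*k^5 - 4*k^4 - 10*k^3 + 14*k^2 + 15*k + 2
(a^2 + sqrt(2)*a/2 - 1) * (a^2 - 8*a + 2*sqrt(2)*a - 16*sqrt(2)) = a^4 - 8*a^3 + 5*sqrt(2)*a^3/2 - 20*sqrt(2)*a^2 + a^2 - 8*a - 2*sqrt(2)*a + 16*sqrt(2)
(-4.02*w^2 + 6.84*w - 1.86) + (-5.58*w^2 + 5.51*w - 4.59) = -9.6*w^2 + 12.35*w - 6.45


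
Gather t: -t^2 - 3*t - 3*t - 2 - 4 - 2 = -t^2 - 6*t - 8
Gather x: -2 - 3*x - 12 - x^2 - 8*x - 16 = -x^2 - 11*x - 30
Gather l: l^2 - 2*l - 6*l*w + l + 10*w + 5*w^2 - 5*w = l^2 + l*(-6*w - 1) + 5*w^2 + 5*w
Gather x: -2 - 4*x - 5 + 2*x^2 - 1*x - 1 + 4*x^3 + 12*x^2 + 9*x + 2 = 4*x^3 + 14*x^2 + 4*x - 6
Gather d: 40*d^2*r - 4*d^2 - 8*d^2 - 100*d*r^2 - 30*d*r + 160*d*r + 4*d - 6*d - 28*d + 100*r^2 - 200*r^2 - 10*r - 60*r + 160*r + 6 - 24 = d^2*(40*r - 12) + d*(-100*r^2 + 130*r - 30) - 100*r^2 + 90*r - 18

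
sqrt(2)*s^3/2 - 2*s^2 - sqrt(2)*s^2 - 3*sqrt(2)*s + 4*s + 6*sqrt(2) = (s - 2)*(s - 3*sqrt(2))*(sqrt(2)*s/2 + 1)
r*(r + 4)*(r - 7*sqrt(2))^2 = r^4 - 14*sqrt(2)*r^3 + 4*r^3 - 56*sqrt(2)*r^2 + 98*r^2 + 392*r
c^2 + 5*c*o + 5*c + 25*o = (c + 5)*(c + 5*o)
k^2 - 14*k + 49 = (k - 7)^2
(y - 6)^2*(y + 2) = y^3 - 10*y^2 + 12*y + 72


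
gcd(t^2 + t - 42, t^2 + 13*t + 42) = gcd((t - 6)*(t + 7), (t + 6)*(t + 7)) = t + 7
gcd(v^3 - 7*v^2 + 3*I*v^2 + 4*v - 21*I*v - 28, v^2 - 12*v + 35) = v - 7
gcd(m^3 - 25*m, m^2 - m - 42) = 1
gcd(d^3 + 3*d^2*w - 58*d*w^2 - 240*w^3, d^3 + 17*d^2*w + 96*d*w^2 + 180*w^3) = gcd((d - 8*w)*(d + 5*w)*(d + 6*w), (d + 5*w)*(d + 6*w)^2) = d^2 + 11*d*w + 30*w^2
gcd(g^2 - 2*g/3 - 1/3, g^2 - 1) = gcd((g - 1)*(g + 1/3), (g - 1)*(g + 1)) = g - 1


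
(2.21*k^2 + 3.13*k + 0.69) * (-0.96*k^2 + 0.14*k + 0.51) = -2.1216*k^4 - 2.6954*k^3 + 0.9029*k^2 + 1.6929*k + 0.3519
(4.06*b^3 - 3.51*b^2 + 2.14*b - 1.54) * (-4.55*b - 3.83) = -18.473*b^4 + 0.420699999999998*b^3 + 3.7063*b^2 - 1.1892*b + 5.8982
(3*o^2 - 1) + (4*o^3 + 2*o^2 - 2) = 4*o^3 + 5*o^2 - 3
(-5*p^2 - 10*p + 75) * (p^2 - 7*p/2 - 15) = -5*p^4 + 15*p^3/2 + 185*p^2 - 225*p/2 - 1125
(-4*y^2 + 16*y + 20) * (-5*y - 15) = 20*y^3 - 20*y^2 - 340*y - 300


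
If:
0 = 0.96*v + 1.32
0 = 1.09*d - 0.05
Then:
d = 0.05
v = -1.38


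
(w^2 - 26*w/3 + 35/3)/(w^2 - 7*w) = (w - 5/3)/w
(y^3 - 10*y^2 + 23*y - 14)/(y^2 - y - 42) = (y^2 - 3*y + 2)/(y + 6)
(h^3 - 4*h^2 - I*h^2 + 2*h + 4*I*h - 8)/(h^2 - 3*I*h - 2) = (h^2 + h*(-4 + I) - 4*I)/(h - I)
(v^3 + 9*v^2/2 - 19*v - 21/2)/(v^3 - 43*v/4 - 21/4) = 2*(v^2 + 4*v - 21)/(2*v^2 - v - 21)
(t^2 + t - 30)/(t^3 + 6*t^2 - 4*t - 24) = (t - 5)/(t^2 - 4)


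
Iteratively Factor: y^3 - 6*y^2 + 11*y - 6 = (y - 1)*(y^2 - 5*y + 6) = (y - 2)*(y - 1)*(y - 3)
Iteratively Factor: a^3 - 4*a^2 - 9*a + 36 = (a - 3)*(a^2 - a - 12) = (a - 4)*(a - 3)*(a + 3)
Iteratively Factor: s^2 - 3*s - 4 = (s + 1)*(s - 4)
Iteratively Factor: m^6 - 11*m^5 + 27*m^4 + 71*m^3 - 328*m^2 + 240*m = (m - 4)*(m^5 - 7*m^4 - m^3 + 67*m^2 - 60*m) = (m - 4)*(m + 3)*(m^4 - 10*m^3 + 29*m^2 - 20*m) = (m - 4)^2*(m + 3)*(m^3 - 6*m^2 + 5*m) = (m - 5)*(m - 4)^2*(m + 3)*(m^2 - m) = (m - 5)*(m - 4)^2*(m - 1)*(m + 3)*(m)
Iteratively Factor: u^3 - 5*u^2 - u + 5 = (u + 1)*(u^2 - 6*u + 5) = (u - 1)*(u + 1)*(u - 5)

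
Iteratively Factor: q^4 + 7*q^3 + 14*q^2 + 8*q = (q)*(q^3 + 7*q^2 + 14*q + 8) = q*(q + 1)*(q^2 + 6*q + 8) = q*(q + 1)*(q + 2)*(q + 4)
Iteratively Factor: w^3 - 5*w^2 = (w)*(w^2 - 5*w) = w^2*(w - 5)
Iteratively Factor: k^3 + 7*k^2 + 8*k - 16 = (k - 1)*(k^2 + 8*k + 16) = (k - 1)*(k + 4)*(k + 4)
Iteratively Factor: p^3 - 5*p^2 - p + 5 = (p - 5)*(p^2 - 1) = (p - 5)*(p + 1)*(p - 1)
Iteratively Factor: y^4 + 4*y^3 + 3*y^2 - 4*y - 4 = (y - 1)*(y^3 + 5*y^2 + 8*y + 4) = (y - 1)*(y + 2)*(y^2 + 3*y + 2) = (y - 1)*(y + 1)*(y + 2)*(y + 2)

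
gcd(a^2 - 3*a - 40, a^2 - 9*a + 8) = a - 8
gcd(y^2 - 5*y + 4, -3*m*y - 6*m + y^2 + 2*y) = 1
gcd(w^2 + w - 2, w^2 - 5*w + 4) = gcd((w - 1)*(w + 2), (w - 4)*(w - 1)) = w - 1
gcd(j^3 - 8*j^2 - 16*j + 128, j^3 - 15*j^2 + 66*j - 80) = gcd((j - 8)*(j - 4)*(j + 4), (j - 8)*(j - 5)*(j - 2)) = j - 8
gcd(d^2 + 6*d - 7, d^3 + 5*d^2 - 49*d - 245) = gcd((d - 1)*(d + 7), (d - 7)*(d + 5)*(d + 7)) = d + 7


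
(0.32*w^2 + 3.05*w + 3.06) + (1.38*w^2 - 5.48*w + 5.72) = 1.7*w^2 - 2.43*w + 8.78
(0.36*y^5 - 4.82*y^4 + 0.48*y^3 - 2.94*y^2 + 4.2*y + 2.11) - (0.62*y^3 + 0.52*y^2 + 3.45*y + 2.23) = 0.36*y^5 - 4.82*y^4 - 0.14*y^3 - 3.46*y^2 + 0.75*y - 0.12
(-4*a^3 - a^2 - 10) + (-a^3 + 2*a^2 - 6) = -5*a^3 + a^2 - 16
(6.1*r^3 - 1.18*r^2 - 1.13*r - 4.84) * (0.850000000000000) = 5.185*r^3 - 1.003*r^2 - 0.9605*r - 4.114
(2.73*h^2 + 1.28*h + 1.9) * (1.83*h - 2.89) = 4.9959*h^3 - 5.5473*h^2 - 0.2222*h - 5.491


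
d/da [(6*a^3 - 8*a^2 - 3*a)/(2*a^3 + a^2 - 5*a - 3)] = (22*a^4 - 48*a^3 - 11*a^2 + 48*a + 9)/(4*a^6 + 4*a^5 - 19*a^4 - 22*a^3 + 19*a^2 + 30*a + 9)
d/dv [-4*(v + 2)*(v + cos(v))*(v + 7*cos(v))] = 4*(v + 2)*(v + cos(v))*(7*sin(v) - 1) + 4*(v + 2)*(v + 7*cos(v))*(sin(v) - 1) - 4*(v + cos(v))*(v + 7*cos(v))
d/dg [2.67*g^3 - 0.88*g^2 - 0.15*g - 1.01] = 8.01*g^2 - 1.76*g - 0.15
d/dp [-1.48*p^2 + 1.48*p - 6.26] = 1.48 - 2.96*p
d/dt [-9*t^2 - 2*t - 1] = -18*t - 2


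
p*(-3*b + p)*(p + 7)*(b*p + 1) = -3*b^2*p^3 - 21*b^2*p^2 + b*p^4 + 7*b*p^3 - 3*b*p^2 - 21*b*p + p^3 + 7*p^2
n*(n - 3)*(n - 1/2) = n^3 - 7*n^2/2 + 3*n/2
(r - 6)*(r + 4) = r^2 - 2*r - 24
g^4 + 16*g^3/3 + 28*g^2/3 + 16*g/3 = g*(g + 4/3)*(g + 2)^2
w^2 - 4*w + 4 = (w - 2)^2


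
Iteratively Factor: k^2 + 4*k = (k)*(k + 4)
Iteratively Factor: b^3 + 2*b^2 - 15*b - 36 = (b + 3)*(b^2 - b - 12) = (b + 3)^2*(b - 4)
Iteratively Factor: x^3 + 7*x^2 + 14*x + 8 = (x + 1)*(x^2 + 6*x + 8) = (x + 1)*(x + 4)*(x + 2)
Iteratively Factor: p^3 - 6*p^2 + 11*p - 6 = (p - 1)*(p^2 - 5*p + 6) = (p - 2)*(p - 1)*(p - 3)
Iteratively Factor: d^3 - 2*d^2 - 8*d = (d)*(d^2 - 2*d - 8) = d*(d + 2)*(d - 4)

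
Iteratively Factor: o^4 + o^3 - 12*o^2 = (o + 4)*(o^3 - 3*o^2) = o*(o + 4)*(o^2 - 3*o) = o*(o - 3)*(o + 4)*(o)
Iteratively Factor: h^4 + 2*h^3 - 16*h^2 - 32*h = (h + 2)*(h^3 - 16*h) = h*(h + 2)*(h^2 - 16) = h*(h + 2)*(h + 4)*(h - 4)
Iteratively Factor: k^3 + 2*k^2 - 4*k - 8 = (k - 2)*(k^2 + 4*k + 4) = (k - 2)*(k + 2)*(k + 2)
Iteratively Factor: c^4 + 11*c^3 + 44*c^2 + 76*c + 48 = (c + 2)*(c^3 + 9*c^2 + 26*c + 24) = (c + 2)^2*(c^2 + 7*c + 12) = (c + 2)^2*(c + 3)*(c + 4)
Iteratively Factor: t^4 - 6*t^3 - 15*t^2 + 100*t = (t)*(t^3 - 6*t^2 - 15*t + 100) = t*(t + 4)*(t^2 - 10*t + 25) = t*(t - 5)*(t + 4)*(t - 5)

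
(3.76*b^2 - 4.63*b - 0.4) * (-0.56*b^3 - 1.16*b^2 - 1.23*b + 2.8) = -2.1056*b^5 - 1.7688*b^4 + 0.97*b^3 + 16.6869*b^2 - 12.472*b - 1.12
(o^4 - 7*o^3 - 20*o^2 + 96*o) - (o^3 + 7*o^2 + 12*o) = o^4 - 8*o^3 - 27*o^2 + 84*o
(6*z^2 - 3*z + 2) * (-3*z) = -18*z^3 + 9*z^2 - 6*z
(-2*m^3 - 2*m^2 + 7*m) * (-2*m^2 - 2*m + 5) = 4*m^5 + 8*m^4 - 20*m^3 - 24*m^2 + 35*m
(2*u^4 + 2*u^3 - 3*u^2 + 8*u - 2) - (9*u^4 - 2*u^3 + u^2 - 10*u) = -7*u^4 + 4*u^3 - 4*u^2 + 18*u - 2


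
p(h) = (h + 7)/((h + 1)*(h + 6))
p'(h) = 1/((h + 1)*(h + 6)) - (h + 7)/((h + 1)*(h + 6)^2) - (h + 7)/((h + 1)^2*(h + 6))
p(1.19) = 0.52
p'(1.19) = -0.25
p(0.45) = 0.80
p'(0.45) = -0.57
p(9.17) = 0.10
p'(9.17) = -0.01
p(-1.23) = -5.26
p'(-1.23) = -22.68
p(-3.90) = -0.51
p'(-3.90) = -0.10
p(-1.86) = -1.44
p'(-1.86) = -1.61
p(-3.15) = -0.63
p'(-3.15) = -0.23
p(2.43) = 0.33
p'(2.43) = -0.10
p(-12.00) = -0.08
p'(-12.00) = 0.00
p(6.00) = 0.15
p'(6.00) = -0.02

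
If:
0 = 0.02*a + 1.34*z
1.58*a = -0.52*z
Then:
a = 0.00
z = 0.00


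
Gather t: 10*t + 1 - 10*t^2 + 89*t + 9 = -10*t^2 + 99*t + 10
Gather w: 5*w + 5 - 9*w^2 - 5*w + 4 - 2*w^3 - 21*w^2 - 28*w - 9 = -2*w^3 - 30*w^2 - 28*w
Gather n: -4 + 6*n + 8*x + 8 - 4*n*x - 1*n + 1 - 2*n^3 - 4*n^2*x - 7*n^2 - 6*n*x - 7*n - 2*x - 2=-2*n^3 + n^2*(-4*x - 7) + n*(-10*x - 2) + 6*x + 3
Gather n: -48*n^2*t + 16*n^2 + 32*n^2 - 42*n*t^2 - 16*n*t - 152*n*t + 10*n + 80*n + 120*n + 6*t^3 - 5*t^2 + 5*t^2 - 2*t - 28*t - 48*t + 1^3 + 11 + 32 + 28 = n^2*(48 - 48*t) + n*(-42*t^2 - 168*t + 210) + 6*t^3 - 78*t + 72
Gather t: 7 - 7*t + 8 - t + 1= 16 - 8*t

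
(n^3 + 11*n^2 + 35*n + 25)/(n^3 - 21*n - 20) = (n^2 + 10*n + 25)/(n^2 - n - 20)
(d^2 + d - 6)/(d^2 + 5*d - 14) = (d + 3)/(d + 7)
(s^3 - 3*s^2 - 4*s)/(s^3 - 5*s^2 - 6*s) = (s - 4)/(s - 6)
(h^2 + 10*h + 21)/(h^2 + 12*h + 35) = (h + 3)/(h + 5)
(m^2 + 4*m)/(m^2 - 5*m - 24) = m*(m + 4)/(m^2 - 5*m - 24)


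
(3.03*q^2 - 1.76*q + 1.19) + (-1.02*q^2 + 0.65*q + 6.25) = 2.01*q^2 - 1.11*q + 7.44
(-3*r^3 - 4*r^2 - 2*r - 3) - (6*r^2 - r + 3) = -3*r^3 - 10*r^2 - r - 6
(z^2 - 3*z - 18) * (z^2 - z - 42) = z^4 - 4*z^3 - 57*z^2 + 144*z + 756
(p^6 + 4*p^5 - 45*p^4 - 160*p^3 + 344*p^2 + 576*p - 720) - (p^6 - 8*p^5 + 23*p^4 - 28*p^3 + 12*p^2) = 12*p^5 - 68*p^4 - 132*p^3 + 332*p^2 + 576*p - 720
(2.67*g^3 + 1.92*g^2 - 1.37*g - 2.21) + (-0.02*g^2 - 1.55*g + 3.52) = 2.67*g^3 + 1.9*g^2 - 2.92*g + 1.31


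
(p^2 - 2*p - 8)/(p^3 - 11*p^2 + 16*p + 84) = (p - 4)/(p^2 - 13*p + 42)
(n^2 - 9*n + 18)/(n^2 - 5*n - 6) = (n - 3)/(n + 1)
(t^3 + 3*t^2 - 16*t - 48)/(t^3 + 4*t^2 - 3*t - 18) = (t^2 - 16)/(t^2 + t - 6)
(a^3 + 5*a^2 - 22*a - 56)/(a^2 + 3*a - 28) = a + 2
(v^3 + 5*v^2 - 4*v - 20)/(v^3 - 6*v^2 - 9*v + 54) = (v^3 + 5*v^2 - 4*v - 20)/(v^3 - 6*v^2 - 9*v + 54)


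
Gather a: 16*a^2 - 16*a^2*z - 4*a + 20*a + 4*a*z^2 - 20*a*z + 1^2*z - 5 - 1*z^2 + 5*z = a^2*(16 - 16*z) + a*(4*z^2 - 20*z + 16) - z^2 + 6*z - 5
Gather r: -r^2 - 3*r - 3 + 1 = -r^2 - 3*r - 2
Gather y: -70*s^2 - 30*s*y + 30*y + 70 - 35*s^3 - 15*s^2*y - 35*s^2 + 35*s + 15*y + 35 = -35*s^3 - 105*s^2 + 35*s + y*(-15*s^2 - 30*s + 45) + 105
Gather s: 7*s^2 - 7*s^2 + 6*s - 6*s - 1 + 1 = 0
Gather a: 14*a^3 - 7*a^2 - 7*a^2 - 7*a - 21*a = 14*a^3 - 14*a^2 - 28*a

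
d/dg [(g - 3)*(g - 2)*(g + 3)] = 3*g^2 - 4*g - 9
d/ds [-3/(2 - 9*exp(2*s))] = -54*exp(2*s)/(9*exp(2*s) - 2)^2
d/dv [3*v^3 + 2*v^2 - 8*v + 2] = 9*v^2 + 4*v - 8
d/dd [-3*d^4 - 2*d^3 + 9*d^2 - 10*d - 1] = -12*d^3 - 6*d^2 + 18*d - 10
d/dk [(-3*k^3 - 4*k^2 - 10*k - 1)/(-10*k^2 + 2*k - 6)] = (15*k^4 - 6*k^3 - 27*k^2 + 14*k + 31)/(2*(25*k^4 - 10*k^3 + 31*k^2 - 6*k + 9))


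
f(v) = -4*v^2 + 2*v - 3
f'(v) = 2 - 8*v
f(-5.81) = -149.64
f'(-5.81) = 48.48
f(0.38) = -2.82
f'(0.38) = -1.04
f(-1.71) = -18.12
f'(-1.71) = 15.68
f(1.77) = -11.99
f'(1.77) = -12.16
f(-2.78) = -39.47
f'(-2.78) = 24.24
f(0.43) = -2.88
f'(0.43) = -1.44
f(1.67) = -10.82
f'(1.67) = -11.36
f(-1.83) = -20.06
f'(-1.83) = 16.64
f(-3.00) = -45.00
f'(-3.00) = 26.00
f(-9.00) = -345.00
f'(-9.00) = 74.00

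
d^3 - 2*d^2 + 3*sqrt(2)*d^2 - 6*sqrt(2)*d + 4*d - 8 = (d - 2)*(d + sqrt(2))*(d + 2*sqrt(2))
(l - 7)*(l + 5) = l^2 - 2*l - 35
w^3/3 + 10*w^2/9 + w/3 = w*(w/3 + 1)*(w + 1/3)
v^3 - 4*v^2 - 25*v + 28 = (v - 7)*(v - 1)*(v + 4)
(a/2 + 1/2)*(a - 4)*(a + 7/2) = a^3/2 + a^2/4 - 29*a/4 - 7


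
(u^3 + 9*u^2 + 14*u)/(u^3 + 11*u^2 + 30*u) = (u^2 + 9*u + 14)/(u^2 + 11*u + 30)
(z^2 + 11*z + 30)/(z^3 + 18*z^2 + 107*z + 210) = 1/(z + 7)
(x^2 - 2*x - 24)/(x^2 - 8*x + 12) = (x + 4)/(x - 2)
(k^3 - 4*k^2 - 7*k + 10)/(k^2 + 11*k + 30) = (k^3 - 4*k^2 - 7*k + 10)/(k^2 + 11*k + 30)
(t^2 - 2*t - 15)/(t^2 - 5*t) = (t + 3)/t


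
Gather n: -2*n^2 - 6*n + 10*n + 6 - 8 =-2*n^2 + 4*n - 2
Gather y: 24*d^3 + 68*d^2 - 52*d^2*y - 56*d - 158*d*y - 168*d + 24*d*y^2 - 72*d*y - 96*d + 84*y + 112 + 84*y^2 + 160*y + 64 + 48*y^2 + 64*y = 24*d^3 + 68*d^2 - 320*d + y^2*(24*d + 132) + y*(-52*d^2 - 230*d + 308) + 176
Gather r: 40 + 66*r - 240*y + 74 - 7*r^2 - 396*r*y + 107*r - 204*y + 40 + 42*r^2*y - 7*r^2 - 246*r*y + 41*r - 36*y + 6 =r^2*(42*y - 14) + r*(214 - 642*y) - 480*y + 160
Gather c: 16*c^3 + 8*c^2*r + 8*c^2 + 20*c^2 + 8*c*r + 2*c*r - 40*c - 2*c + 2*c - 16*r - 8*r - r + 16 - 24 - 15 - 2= 16*c^3 + c^2*(8*r + 28) + c*(10*r - 40) - 25*r - 25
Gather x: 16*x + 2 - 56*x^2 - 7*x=-56*x^2 + 9*x + 2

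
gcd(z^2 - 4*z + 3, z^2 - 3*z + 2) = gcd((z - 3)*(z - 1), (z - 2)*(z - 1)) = z - 1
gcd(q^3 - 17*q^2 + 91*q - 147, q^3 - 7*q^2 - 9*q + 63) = q^2 - 10*q + 21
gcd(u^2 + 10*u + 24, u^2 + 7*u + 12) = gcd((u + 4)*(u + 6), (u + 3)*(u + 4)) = u + 4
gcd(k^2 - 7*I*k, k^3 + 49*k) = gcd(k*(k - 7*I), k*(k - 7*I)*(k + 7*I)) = k^2 - 7*I*k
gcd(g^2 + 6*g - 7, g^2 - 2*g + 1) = g - 1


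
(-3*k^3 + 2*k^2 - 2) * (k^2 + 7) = -3*k^5 + 2*k^4 - 21*k^3 + 12*k^2 - 14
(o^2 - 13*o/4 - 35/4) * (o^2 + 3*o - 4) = o^4 - o^3/4 - 45*o^2/2 - 53*o/4 + 35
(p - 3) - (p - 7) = 4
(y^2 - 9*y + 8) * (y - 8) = y^3 - 17*y^2 + 80*y - 64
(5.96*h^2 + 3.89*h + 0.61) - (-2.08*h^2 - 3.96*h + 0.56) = 8.04*h^2 + 7.85*h + 0.0499999999999999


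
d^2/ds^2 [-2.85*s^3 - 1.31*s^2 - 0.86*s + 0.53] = -17.1*s - 2.62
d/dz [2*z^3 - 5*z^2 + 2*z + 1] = 6*z^2 - 10*z + 2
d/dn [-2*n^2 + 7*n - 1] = 7 - 4*n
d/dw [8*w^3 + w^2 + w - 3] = 24*w^2 + 2*w + 1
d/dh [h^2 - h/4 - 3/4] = 2*h - 1/4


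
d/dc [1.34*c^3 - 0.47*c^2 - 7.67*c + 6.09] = 4.02*c^2 - 0.94*c - 7.67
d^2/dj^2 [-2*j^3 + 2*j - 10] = -12*j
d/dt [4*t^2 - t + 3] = 8*t - 1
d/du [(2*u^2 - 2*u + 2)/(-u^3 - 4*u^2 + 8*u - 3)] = 2*(u^4 - 2*u^3 + 7*u^2 + 2*u - 5)/(u^6 + 8*u^5 - 58*u^3 + 88*u^2 - 48*u + 9)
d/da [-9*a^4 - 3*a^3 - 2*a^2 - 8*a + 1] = -36*a^3 - 9*a^2 - 4*a - 8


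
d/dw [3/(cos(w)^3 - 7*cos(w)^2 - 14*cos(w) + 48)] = 3*(3*cos(w)^2 - 14*cos(w) - 14)*sin(w)/(cos(w)^3 - 7*cos(w)^2 - 14*cos(w) + 48)^2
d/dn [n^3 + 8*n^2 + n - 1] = 3*n^2 + 16*n + 1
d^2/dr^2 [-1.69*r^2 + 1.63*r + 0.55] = -3.38000000000000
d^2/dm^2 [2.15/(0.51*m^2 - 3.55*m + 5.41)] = (-1.11843*m^2 + 7.78515*m + 2.15*(1.02*m - 3.55)*(2.04*m - 7.1) - 11.86413)/(0.51*m^2 - 3.55*m + 5.41)^3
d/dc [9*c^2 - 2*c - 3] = 18*c - 2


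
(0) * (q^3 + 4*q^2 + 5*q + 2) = 0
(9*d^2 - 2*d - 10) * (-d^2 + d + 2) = -9*d^4 + 11*d^3 + 26*d^2 - 14*d - 20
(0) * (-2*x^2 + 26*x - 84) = 0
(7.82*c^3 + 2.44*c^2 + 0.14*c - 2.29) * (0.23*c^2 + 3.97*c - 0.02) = 1.7986*c^5 + 31.6066*c^4 + 9.5626*c^3 - 0.0196999999999999*c^2 - 9.0941*c + 0.0458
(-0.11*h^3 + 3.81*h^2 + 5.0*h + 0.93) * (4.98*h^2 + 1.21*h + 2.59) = -0.5478*h^5 + 18.8407*h^4 + 29.2252*h^3 + 20.5493*h^2 + 14.0753*h + 2.4087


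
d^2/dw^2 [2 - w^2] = -2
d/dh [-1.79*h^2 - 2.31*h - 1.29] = -3.58*h - 2.31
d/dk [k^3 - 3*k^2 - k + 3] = 3*k^2 - 6*k - 1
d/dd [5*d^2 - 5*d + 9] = 10*d - 5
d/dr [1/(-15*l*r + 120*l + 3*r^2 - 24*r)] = (5*l - 2*r + 8)/(3*(5*l*r - 40*l - r^2 + 8*r)^2)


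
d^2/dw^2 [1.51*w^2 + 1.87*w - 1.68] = 3.02000000000000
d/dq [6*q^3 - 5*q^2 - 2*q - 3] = 18*q^2 - 10*q - 2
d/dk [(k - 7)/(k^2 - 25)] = (k^2 - 2*k*(k - 7) - 25)/(k^2 - 25)^2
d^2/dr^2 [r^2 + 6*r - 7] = 2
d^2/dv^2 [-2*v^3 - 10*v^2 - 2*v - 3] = -12*v - 20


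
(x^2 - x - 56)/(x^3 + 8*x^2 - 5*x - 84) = (x - 8)/(x^2 + x - 12)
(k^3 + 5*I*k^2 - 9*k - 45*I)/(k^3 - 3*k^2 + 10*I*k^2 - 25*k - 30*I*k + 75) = (k + 3)/(k + 5*I)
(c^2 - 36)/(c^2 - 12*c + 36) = (c + 6)/(c - 6)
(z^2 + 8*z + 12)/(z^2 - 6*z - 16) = (z + 6)/(z - 8)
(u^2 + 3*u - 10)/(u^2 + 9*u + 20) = (u - 2)/(u + 4)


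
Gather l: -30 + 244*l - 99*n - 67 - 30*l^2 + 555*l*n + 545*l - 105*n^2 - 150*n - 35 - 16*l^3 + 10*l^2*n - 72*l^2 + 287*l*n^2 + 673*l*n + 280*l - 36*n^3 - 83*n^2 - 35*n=-16*l^3 + l^2*(10*n - 102) + l*(287*n^2 + 1228*n + 1069) - 36*n^3 - 188*n^2 - 284*n - 132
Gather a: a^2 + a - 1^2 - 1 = a^2 + a - 2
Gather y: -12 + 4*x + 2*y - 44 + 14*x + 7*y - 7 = 18*x + 9*y - 63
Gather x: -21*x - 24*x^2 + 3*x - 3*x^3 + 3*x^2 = -3*x^3 - 21*x^2 - 18*x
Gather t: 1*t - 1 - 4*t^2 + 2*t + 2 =-4*t^2 + 3*t + 1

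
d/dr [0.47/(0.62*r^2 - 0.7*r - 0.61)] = (0.329 - 0.5828*r)/(-0.62*r^2 + 0.7*r + 0.61)^2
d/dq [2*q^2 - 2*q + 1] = 4*q - 2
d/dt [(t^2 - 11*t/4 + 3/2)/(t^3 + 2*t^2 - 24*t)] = (-t^4 + 11*t^3/2 - 23*t^2 - 6*t + 36)/(t^2*(t^4 + 4*t^3 - 44*t^2 - 96*t + 576))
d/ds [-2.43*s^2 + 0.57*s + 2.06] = 0.57 - 4.86*s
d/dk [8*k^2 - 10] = 16*k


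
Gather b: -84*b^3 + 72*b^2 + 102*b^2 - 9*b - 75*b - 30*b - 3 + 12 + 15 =-84*b^3 + 174*b^2 - 114*b + 24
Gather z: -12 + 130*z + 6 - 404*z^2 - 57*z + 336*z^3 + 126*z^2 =336*z^3 - 278*z^2 + 73*z - 6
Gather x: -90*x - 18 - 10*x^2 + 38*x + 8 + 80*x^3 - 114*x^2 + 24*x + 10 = 80*x^3 - 124*x^2 - 28*x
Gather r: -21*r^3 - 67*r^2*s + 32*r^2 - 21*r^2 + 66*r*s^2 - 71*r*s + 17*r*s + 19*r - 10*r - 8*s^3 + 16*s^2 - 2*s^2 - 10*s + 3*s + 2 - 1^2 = -21*r^3 + r^2*(11 - 67*s) + r*(66*s^2 - 54*s + 9) - 8*s^3 + 14*s^2 - 7*s + 1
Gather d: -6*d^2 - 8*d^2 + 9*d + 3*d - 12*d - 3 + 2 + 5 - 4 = -14*d^2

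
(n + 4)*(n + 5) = n^2 + 9*n + 20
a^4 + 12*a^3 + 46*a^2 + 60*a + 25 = (a + 1)^2*(a + 5)^2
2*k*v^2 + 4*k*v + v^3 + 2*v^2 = v*(2*k + v)*(v + 2)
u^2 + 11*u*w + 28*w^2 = (u + 4*w)*(u + 7*w)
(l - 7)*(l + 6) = l^2 - l - 42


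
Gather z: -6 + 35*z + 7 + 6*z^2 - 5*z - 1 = 6*z^2 + 30*z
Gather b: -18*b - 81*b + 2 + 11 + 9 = 22 - 99*b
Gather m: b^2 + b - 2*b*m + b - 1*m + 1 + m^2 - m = b^2 + 2*b + m^2 + m*(-2*b - 2) + 1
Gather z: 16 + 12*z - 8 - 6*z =6*z + 8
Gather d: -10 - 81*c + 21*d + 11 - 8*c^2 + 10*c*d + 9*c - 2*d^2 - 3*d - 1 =-8*c^2 - 72*c - 2*d^2 + d*(10*c + 18)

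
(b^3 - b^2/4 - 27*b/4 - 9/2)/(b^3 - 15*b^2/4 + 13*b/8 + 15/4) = 2*(b^2 - b - 6)/(2*b^2 - 9*b + 10)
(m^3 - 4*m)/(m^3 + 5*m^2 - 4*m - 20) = m/(m + 5)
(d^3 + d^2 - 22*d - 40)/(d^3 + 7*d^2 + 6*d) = (d^3 + d^2 - 22*d - 40)/(d*(d^2 + 7*d + 6))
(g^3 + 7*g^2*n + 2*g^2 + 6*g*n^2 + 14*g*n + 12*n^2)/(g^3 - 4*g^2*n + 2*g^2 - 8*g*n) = (g^2 + 7*g*n + 6*n^2)/(g*(g - 4*n))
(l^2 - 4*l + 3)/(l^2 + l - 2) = (l - 3)/(l + 2)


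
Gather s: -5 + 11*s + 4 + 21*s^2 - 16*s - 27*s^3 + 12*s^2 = -27*s^3 + 33*s^2 - 5*s - 1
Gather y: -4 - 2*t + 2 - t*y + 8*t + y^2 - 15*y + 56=6*t + y^2 + y*(-t - 15) + 54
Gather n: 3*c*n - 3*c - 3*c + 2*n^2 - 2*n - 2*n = -6*c + 2*n^2 + n*(3*c - 4)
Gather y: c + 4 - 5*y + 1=c - 5*y + 5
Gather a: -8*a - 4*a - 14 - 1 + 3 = -12*a - 12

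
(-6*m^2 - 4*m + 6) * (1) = -6*m^2 - 4*m + 6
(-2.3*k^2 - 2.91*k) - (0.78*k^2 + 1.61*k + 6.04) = -3.08*k^2 - 4.52*k - 6.04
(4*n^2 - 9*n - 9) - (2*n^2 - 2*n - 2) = 2*n^2 - 7*n - 7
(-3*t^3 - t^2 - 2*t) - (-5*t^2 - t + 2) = -3*t^3 + 4*t^2 - t - 2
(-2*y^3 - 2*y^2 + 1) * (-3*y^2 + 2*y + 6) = 6*y^5 + 2*y^4 - 16*y^3 - 15*y^2 + 2*y + 6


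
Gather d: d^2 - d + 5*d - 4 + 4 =d^2 + 4*d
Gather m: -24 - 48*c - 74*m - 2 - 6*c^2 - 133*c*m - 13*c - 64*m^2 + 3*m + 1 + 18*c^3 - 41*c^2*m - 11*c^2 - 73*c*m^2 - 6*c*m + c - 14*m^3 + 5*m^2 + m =18*c^3 - 17*c^2 - 60*c - 14*m^3 + m^2*(-73*c - 59) + m*(-41*c^2 - 139*c - 70) - 25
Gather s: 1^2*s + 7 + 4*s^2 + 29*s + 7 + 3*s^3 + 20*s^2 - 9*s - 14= 3*s^3 + 24*s^2 + 21*s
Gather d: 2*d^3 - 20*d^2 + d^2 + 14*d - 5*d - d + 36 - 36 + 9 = 2*d^3 - 19*d^2 + 8*d + 9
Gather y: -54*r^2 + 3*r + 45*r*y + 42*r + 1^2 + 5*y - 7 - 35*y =-54*r^2 + 45*r + y*(45*r - 30) - 6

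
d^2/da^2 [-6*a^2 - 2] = -12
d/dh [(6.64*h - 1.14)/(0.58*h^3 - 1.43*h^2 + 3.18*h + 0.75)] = (-7.7024*h^3 + 11.4788*h^2 - 3.2604*h + 8.6052)/(0.3364*h^6 - 1.6588*h^5 + 5.7337*h^4 - 8.2248*h^3 + 7.9674*h^2 + 4.77*h + 0.5625)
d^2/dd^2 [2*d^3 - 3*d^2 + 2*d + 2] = 12*d - 6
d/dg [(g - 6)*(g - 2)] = 2*g - 8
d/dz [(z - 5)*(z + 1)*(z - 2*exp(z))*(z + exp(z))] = -z^3*exp(z) + 4*z^3 - 4*z^2*exp(2*z) + z^2*exp(z) - 12*z^2 + 12*z*exp(2*z) + 13*z*exp(z) - 10*z + 28*exp(2*z) + 5*exp(z)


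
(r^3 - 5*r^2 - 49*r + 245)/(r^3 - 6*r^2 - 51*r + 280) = (r - 7)/(r - 8)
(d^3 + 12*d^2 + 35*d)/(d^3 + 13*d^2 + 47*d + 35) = d/(d + 1)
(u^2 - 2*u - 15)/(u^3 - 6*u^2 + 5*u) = (u + 3)/(u*(u - 1))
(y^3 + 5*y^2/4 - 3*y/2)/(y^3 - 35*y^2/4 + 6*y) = (y + 2)/(y - 8)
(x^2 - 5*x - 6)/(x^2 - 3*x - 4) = (x - 6)/(x - 4)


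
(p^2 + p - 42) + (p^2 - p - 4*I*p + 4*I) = 2*p^2 - 4*I*p - 42 + 4*I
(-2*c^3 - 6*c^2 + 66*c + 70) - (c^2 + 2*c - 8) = -2*c^3 - 7*c^2 + 64*c + 78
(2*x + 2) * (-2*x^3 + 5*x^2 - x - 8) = -4*x^4 + 6*x^3 + 8*x^2 - 18*x - 16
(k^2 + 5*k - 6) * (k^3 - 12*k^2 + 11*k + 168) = k^5 - 7*k^4 - 55*k^3 + 295*k^2 + 774*k - 1008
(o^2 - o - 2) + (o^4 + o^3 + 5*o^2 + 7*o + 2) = o^4 + o^3 + 6*o^2 + 6*o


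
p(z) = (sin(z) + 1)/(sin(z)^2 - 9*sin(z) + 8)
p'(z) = (-2*sin(z)*cos(z) + 9*cos(z))*(sin(z) + 1)/(sin(z)^2 - 9*sin(z) + 8)^2 + cos(z)/(sin(z)^2 - 9*sin(z) + 8)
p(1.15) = 3.09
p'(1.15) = 15.33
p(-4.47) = 9.59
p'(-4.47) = -80.24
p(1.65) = 90.95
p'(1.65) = -2300.15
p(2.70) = 0.33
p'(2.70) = -0.77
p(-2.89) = 0.07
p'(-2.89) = -0.16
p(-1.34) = 0.00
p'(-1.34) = 0.01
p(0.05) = 0.14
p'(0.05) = 0.30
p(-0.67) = 0.03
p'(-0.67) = 0.07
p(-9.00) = 0.05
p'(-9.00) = -0.11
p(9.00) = 0.32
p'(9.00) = -0.73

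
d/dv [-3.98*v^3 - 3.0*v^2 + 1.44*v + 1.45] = -11.94*v^2 - 6.0*v + 1.44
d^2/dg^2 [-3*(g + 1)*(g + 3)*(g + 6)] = -18*g - 60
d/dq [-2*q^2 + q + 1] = 1 - 4*q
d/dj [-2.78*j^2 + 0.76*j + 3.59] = 0.76 - 5.56*j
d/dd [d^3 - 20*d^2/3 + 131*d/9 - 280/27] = 3*d^2 - 40*d/3 + 131/9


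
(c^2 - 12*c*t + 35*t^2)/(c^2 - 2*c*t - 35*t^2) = (c - 5*t)/(c + 5*t)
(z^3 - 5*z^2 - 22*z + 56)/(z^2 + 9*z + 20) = (z^2 - 9*z + 14)/(z + 5)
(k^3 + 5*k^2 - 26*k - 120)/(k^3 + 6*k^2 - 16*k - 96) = (k - 5)/(k - 4)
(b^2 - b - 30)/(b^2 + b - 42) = (b + 5)/(b + 7)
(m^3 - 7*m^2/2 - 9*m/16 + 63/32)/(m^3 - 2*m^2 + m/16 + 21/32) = (8*m^2 - 22*m - 21)/(8*m^2 - 10*m - 7)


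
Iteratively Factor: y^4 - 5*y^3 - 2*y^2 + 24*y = (y + 2)*(y^3 - 7*y^2 + 12*y) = (y - 3)*(y + 2)*(y^2 - 4*y) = y*(y - 3)*(y + 2)*(y - 4)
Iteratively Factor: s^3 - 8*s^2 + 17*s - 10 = (s - 2)*(s^2 - 6*s + 5) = (s - 2)*(s - 1)*(s - 5)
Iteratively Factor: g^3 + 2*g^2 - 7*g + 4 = (g + 4)*(g^2 - 2*g + 1) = (g - 1)*(g + 4)*(g - 1)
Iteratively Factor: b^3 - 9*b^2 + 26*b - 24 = (b - 3)*(b^2 - 6*b + 8) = (b - 3)*(b - 2)*(b - 4)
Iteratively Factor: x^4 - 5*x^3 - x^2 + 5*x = (x + 1)*(x^3 - 6*x^2 + 5*x) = (x - 1)*(x + 1)*(x^2 - 5*x) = (x - 5)*(x - 1)*(x + 1)*(x)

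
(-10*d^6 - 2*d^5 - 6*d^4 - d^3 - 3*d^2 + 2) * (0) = 0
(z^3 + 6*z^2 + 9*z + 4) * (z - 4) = z^4 + 2*z^3 - 15*z^2 - 32*z - 16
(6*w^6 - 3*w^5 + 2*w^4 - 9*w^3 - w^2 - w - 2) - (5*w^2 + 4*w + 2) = 6*w^6 - 3*w^5 + 2*w^4 - 9*w^3 - 6*w^2 - 5*w - 4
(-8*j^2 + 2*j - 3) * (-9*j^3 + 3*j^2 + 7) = 72*j^5 - 42*j^4 + 33*j^3 - 65*j^2 + 14*j - 21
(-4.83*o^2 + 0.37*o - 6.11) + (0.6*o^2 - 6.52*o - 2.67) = -4.23*o^2 - 6.15*o - 8.78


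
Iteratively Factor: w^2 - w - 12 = (w + 3)*(w - 4)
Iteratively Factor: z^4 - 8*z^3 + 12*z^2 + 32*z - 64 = (z - 4)*(z^3 - 4*z^2 - 4*z + 16) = (z - 4)^2*(z^2 - 4) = (z - 4)^2*(z + 2)*(z - 2)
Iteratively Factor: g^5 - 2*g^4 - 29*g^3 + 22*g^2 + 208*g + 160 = (g + 4)*(g^4 - 6*g^3 - 5*g^2 + 42*g + 40) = (g - 4)*(g + 4)*(g^3 - 2*g^2 - 13*g - 10) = (g - 4)*(g + 2)*(g + 4)*(g^2 - 4*g - 5) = (g - 4)*(g + 1)*(g + 2)*(g + 4)*(g - 5)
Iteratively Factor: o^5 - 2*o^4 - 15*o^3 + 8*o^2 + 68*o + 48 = (o + 1)*(o^4 - 3*o^3 - 12*o^2 + 20*o + 48) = (o - 3)*(o + 1)*(o^3 - 12*o - 16) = (o - 3)*(o + 1)*(o + 2)*(o^2 - 2*o - 8) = (o - 4)*(o - 3)*(o + 1)*(o + 2)*(o + 2)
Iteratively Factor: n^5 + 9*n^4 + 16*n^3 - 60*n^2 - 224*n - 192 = (n + 2)*(n^4 + 7*n^3 + 2*n^2 - 64*n - 96) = (n + 2)*(n + 4)*(n^3 + 3*n^2 - 10*n - 24) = (n + 2)^2*(n + 4)*(n^2 + n - 12) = (n - 3)*(n + 2)^2*(n + 4)*(n + 4)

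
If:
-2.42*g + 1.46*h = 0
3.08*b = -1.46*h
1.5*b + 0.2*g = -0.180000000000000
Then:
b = -0.14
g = 0.18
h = 0.30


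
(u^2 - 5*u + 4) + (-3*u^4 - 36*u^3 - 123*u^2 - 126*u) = -3*u^4 - 36*u^3 - 122*u^2 - 131*u + 4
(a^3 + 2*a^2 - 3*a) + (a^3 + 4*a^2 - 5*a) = 2*a^3 + 6*a^2 - 8*a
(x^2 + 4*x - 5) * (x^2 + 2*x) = x^4 + 6*x^3 + 3*x^2 - 10*x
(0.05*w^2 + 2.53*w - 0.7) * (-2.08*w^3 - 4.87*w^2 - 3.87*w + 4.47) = -0.104*w^5 - 5.5059*w^4 - 11.0586*w^3 - 6.1586*w^2 + 14.0181*w - 3.129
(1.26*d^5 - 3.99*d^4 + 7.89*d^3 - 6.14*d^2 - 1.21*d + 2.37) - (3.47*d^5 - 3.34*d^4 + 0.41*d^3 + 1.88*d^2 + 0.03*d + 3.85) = -2.21*d^5 - 0.65*d^4 + 7.48*d^3 - 8.02*d^2 - 1.24*d - 1.48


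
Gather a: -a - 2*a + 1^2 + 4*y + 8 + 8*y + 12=-3*a + 12*y + 21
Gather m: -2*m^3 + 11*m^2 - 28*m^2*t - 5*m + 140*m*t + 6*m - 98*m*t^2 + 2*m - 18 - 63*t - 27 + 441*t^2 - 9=-2*m^3 + m^2*(11 - 28*t) + m*(-98*t^2 + 140*t + 3) + 441*t^2 - 63*t - 54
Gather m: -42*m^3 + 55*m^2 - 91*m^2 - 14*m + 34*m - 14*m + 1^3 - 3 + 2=-42*m^3 - 36*m^2 + 6*m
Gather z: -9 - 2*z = -2*z - 9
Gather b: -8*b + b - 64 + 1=-7*b - 63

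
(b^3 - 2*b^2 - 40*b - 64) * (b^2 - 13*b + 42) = b^5 - 15*b^4 + 28*b^3 + 372*b^2 - 848*b - 2688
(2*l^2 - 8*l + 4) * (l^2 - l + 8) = 2*l^4 - 10*l^3 + 28*l^2 - 68*l + 32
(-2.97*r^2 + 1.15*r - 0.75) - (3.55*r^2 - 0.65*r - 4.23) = -6.52*r^2 + 1.8*r + 3.48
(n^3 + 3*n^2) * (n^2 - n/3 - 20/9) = n^5 + 8*n^4/3 - 29*n^3/9 - 20*n^2/3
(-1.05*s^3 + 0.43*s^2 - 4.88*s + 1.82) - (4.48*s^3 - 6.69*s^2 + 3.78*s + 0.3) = -5.53*s^3 + 7.12*s^2 - 8.66*s + 1.52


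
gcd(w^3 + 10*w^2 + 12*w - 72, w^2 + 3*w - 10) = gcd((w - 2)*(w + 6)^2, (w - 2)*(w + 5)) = w - 2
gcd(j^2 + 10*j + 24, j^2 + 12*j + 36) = j + 6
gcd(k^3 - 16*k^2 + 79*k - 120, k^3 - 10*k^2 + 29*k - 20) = k - 5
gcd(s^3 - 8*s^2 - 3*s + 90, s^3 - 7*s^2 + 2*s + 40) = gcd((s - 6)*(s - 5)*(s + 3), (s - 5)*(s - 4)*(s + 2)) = s - 5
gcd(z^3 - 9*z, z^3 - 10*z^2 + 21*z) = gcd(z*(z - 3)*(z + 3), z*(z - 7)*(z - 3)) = z^2 - 3*z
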